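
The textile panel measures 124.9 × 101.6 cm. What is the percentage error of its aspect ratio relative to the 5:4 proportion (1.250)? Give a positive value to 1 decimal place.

Ratio = 124.9 / 101.6 ≈ 1.2293.
Ideal 5:4 = 1.2500. |1.2293 − 1.2500| / 1.2500 ≈ 1.66% → 1.7%.

1.7%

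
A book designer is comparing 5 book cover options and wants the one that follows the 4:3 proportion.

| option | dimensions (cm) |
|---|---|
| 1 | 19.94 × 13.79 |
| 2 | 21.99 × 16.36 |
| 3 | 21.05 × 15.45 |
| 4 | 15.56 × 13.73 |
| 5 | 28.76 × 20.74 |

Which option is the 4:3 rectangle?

2

Target 4:3 ≈ 1.333.
1: 1.446 (Δ0.113)  2: 1.344 (Δ0.011)  3: 1.362 (Δ0.029)  4: 1.133 (Δ0.200)  5: 1.387 (Δ0.054)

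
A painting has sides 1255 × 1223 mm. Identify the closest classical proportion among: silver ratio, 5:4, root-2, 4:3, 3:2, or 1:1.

1:1

1255/1223 ≈ 1.026. Nearest candidates are 1:1 (1.000, off by 0.026) and 5:4 (1.250, off by 0.224).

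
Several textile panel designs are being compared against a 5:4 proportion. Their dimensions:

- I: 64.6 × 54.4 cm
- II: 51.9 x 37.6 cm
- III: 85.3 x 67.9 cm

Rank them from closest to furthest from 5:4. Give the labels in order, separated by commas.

Ratios: I = 64.6 / 54.4 ≈ 1.188; II = 51.9 / 37.6 ≈ 1.380; III = 85.3 / 67.9 ≈ 1.256.
|Δ from 1.250|: I 0.062; II 0.130; III 0.006.

III, I, II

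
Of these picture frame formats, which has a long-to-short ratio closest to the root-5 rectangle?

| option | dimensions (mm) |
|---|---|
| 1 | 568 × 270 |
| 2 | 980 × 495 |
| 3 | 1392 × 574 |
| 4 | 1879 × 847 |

4

Target root-5 ≈ 2.236.
1: 2.104 (Δ0.132)  2: 1.980 (Δ0.256)  3: 2.425 (Δ0.189)  4: 2.218 (Δ0.018)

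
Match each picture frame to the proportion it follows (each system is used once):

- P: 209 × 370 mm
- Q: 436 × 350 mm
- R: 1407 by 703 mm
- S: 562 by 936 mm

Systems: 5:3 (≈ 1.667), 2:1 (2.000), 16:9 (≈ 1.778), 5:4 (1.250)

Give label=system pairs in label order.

P=16:9, Q=5:4, R=2:1, S=5:3

P = 370/209 ≈ 1.770 → 16:9 (1.778)
Q = 436/350 ≈ 1.246 → 5:4 (1.250)
R = 1407/703 ≈ 2.001 → 2:1 (2.000)
S = 936/562 ≈ 1.665 → 5:3 (1.667)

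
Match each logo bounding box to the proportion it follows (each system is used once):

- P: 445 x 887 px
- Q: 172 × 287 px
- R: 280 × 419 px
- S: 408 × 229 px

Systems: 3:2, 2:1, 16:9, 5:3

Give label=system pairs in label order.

P=2:1, Q=5:3, R=3:2, S=16:9

P = 887/445 ≈ 1.993 → 2:1 (2.000)
Q = 287/172 ≈ 1.669 → 5:3 (1.667)
R = 419/280 ≈ 1.496 → 3:2 (1.500)
S = 408/229 ≈ 1.782 → 16:9 (1.778)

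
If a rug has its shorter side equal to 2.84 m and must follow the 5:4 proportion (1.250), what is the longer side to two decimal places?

3.55 m

5:4 = 1.25000.
Longer side = 2.84 × 1.25000 ≈ 3.5500 → 3.55 m.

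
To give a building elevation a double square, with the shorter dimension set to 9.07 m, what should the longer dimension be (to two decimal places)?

2:1 = 2.00000.
Longer side = 9.07 × 2.00000 ≈ 18.1400 → 18.14 m.

18.14 m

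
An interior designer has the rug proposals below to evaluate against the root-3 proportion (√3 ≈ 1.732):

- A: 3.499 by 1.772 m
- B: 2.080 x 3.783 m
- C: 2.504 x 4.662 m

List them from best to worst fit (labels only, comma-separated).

B, C, A

A: 3.499/1.772 ≈ 1.975 → |1.975 − 1.732| = 0.243
B: 3.783/2.080 ≈ 1.819 → |1.819 − 1.732| = 0.087
C: 4.662/2.504 ≈ 1.862 → |1.862 − 1.732| = 0.130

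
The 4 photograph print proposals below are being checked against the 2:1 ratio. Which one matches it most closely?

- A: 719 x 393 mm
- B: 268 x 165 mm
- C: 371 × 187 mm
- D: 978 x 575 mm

Target 2:1 ≈ 2.000.
A: 1.830 (Δ0.170)  B: 1.624 (Δ0.376)  C: 1.984 (Δ0.016)  D: 1.701 (Δ0.299)

C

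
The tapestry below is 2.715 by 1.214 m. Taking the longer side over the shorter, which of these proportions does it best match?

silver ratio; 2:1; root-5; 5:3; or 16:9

2.715/1.214 ≈ 2.236. Nearest candidates are root-5 (2.236, off by 0.000) and silver ratio (2.414, off by 0.178).

root-5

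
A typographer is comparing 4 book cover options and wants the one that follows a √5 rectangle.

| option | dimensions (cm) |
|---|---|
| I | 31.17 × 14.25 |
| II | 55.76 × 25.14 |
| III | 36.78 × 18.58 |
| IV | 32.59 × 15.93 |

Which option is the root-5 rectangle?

II

Ratios (long/short): I ≈ 2.187; II ≈ 2.218; III ≈ 1.980; IV ≈ 2.046.
root-5 ≈ 2.236; option II is nearest (Δ 0.018).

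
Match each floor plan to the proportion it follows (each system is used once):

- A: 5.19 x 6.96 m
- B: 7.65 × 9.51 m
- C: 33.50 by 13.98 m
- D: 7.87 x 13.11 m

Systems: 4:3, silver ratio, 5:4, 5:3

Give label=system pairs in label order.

A=4:3, B=5:4, C=silver ratio, D=5:3

A = 6.96/5.19 ≈ 1.341 → 4:3 (1.333)
B = 9.51/7.65 ≈ 1.243 → 5:4 (1.250)
C = 33.50/13.98 ≈ 2.396 → silver ratio (2.414)
D = 13.11/7.87 ≈ 1.666 → 5:3 (1.667)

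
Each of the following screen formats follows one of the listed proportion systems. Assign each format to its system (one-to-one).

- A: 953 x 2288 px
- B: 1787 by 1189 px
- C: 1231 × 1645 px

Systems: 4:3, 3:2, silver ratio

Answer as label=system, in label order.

Ratios: A ≈ 2.401; B ≈ 1.503; C ≈ 1.336.
Targets: 4:3 ≈ 1.333; 3:2 ≈ 1.500; silver ratio ≈ 2.414.

A=silver ratio, B=3:2, C=4:3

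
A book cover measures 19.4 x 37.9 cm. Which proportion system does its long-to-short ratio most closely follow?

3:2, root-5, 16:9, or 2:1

2:1

Ratio = 37.9 / 19.4 ≈ 1.954.
Distances: 3:2 1.500 (Δ 0.454); root-5 2.236 (Δ 0.282); 16:9 1.778 (Δ 0.176); 2:1 2.000 (Δ 0.046).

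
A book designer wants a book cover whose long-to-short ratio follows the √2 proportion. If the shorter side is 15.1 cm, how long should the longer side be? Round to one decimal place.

root-2 ≈ 1.41421.
Longer side = 15.1 × 1.41421 ≈ 21.355 → 21.4 cm.

21.4 cm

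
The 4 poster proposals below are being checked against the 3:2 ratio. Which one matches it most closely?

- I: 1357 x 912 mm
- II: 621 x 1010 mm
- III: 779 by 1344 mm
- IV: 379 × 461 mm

Ratios (long/short): I ≈ 1.488; II ≈ 1.626; III ≈ 1.725; IV ≈ 1.216.
3:2 ≈ 1.500; option I is nearest (Δ 0.012).

I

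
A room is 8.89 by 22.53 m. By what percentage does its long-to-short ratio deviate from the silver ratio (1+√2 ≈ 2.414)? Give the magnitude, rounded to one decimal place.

5.0%

Ratio = 22.53 / 8.89 ≈ 2.5343.
Ideal silver ratio ≈ 2.4142. |2.5343 − 2.4142| / 2.4142 ≈ 4.97% → 5.0%.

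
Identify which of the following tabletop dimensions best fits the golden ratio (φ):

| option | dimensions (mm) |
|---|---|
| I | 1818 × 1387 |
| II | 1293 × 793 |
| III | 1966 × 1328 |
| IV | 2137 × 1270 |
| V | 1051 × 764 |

Target golden ratio ≈ 1.618.
I: 1.311 (Δ0.307)  II: 1.631 (Δ0.013)  III: 1.480 (Δ0.138)  IV: 1.683 (Δ0.065)  V: 1.376 (Δ0.242)

II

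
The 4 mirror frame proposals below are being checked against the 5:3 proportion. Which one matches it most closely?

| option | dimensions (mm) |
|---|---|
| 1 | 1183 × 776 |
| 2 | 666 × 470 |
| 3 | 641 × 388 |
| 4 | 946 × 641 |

Target 5:3 ≈ 1.667.
1: 1.524 (Δ0.143)  2: 1.417 (Δ0.250)  3: 1.652 (Δ0.015)  4: 1.476 (Δ0.191)

3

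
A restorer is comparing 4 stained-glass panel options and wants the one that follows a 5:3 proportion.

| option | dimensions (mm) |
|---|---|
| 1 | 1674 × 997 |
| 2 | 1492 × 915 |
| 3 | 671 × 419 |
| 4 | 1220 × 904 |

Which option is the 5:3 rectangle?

Target 5:3 ≈ 1.667.
1: 1.679 (Δ0.012)  2: 1.631 (Δ0.036)  3: 1.601 (Δ0.066)  4: 1.350 (Δ0.317)

1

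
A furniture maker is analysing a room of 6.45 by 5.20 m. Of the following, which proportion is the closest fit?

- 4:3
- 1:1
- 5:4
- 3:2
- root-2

Ratio = 6.45 / 5.20 ≈ 1.240.
Distances: 4:3 1.333 (Δ 0.093); 1:1 1.000 (Δ 0.240); 5:4 1.250 (Δ 0.010); 3:2 1.500 (Δ 0.260); root-2 1.414 (Δ 0.174).

5:4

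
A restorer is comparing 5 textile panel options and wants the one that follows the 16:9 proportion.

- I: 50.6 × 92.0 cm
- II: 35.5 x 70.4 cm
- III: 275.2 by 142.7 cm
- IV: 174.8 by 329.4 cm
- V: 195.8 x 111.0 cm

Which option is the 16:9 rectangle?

Ratios (long/short): I ≈ 1.818; II ≈ 1.983; III ≈ 1.929; IV ≈ 1.884; V ≈ 1.764.
16:9 ≈ 1.778; option V is nearest (Δ 0.014).

V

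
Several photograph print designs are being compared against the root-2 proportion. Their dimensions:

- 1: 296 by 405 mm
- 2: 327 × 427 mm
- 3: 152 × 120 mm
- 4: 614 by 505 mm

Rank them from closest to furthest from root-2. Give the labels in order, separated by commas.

1: 405/296 ≈ 1.368 → |1.368 − 1.414| = 0.046
2: 427/327 ≈ 1.306 → |1.306 − 1.414| = 0.108
3: 152/120 ≈ 1.267 → |1.267 − 1.414| = 0.147
4: 614/505 ≈ 1.216 → |1.216 − 1.414| = 0.198

1, 2, 3, 4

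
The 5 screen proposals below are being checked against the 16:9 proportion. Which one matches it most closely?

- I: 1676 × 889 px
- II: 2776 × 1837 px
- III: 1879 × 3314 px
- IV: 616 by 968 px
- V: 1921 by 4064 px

III

Ratios (long/short): I ≈ 1.885; II ≈ 1.511; III ≈ 1.764; IV ≈ 1.571; V ≈ 2.116.
16:9 ≈ 1.778; option III is nearest (Δ 0.014).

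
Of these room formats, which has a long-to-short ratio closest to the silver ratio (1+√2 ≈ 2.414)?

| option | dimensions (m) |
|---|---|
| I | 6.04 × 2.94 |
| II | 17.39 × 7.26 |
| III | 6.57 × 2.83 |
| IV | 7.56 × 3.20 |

Target silver ratio ≈ 2.414.
I: 2.054 (Δ0.360)  II: 2.395 (Δ0.019)  III: 2.322 (Δ0.092)  IV: 2.362 (Δ0.052)

II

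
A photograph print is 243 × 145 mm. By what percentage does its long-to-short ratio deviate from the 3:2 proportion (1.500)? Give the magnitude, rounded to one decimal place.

Ratio = 243 / 145 ≈ 1.6759.
Ideal 3:2 = 1.5000. |1.6759 − 1.5000| / 1.5000 ≈ 11.73% → 11.7%.

11.7%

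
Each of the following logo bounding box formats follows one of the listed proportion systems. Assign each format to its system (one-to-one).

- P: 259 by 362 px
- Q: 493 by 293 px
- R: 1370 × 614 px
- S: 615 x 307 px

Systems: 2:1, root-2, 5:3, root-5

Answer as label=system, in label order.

P=root-2, Q=5:3, R=root-5, S=2:1

Ratios: P ≈ 1.398; Q ≈ 1.683; R ≈ 2.231; S ≈ 2.003.
Targets: 2:1 ≈ 2.000; root-2 ≈ 1.414; 5:3 ≈ 1.667; root-5 ≈ 2.236.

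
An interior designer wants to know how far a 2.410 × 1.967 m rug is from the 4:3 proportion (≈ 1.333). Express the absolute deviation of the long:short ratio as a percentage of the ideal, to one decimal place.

8.1%

Ratio = 2.410 / 1.967 ≈ 1.2252.
Ideal 4:3 ≈ 1.3333. |1.2252 − 1.3333| / 1.3333 ≈ 8.11% → 8.1%.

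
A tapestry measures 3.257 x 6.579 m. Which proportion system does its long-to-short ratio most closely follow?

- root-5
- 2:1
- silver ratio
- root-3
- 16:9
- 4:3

6.579/3.257 ≈ 2.020. Nearest candidates are 2:1 (2.000, off by 0.020) and root-5 (2.236, off by 0.216).

2:1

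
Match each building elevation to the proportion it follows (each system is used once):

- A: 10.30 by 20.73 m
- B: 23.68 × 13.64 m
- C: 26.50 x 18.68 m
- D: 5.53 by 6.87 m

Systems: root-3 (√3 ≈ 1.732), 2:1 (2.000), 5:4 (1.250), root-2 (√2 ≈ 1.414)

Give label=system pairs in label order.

A=2:1, B=root-3, C=root-2, D=5:4

A = 20.73/10.30 ≈ 2.013 → 2:1 (2.000)
B = 23.68/13.64 ≈ 1.736 → root-3 (1.732)
C = 26.50/18.68 ≈ 1.419 → root-2 (1.414)
D = 6.87/5.53 ≈ 1.242 → 5:4 (1.250)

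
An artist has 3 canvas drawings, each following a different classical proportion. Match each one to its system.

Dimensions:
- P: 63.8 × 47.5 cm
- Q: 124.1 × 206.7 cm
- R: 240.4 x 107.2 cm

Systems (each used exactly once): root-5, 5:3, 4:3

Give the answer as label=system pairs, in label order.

P = 63.8/47.5 ≈ 1.343 → 4:3 (1.333)
Q = 206.7/124.1 ≈ 1.666 → 5:3 (1.667)
R = 240.4/107.2 ≈ 2.243 → root-5 (2.236)

P=4:3, Q=5:3, R=root-5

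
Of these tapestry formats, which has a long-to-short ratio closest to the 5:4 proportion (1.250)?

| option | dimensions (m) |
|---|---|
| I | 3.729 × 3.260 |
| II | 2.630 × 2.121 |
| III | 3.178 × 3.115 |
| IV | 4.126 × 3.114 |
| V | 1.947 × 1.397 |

Target 5:4 ≈ 1.250.
I: 1.144 (Δ0.106)  II: 1.240 (Δ0.010)  III: 1.020 (Δ0.230)  IV: 1.325 (Δ0.075)  V: 1.394 (Δ0.144)

II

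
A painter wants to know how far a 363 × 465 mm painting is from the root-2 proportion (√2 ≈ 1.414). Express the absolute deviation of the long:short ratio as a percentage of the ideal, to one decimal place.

Ratio = 465 / 363 ≈ 1.2810.
Ideal root-2 ≈ 1.4142. |1.2810 − 1.4142| / 1.4142 ≈ 9.42% → 9.4%.

9.4%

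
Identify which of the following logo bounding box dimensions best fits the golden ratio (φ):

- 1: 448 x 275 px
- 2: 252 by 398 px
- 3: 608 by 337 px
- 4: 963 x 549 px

1

Target golden ratio ≈ 1.618.
1: 1.629 (Δ0.011)  2: 1.579 (Δ0.039)  3: 1.804 (Δ0.186)  4: 1.754 (Δ0.136)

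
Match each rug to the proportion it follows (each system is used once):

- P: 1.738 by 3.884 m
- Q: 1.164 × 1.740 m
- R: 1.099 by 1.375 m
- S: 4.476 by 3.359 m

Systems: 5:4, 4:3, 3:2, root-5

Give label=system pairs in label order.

P = 3.884/1.738 ≈ 2.235 → root-5 (2.236)
Q = 1.740/1.164 ≈ 1.495 → 3:2 (1.500)
R = 1.375/1.099 ≈ 1.251 → 5:4 (1.250)
S = 4.476/3.359 ≈ 1.333 → 4:3 (1.333)

P=root-5, Q=3:2, R=5:4, S=4:3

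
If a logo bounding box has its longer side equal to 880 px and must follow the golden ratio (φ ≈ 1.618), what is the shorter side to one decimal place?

golden ratio ≈ 1.61803.
Shorter side = 880 ÷ 1.61803 ≈ 543.871 → 543.9 px.

543.9 px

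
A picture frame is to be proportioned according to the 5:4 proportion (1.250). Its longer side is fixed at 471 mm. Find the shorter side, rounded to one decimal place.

5:4 = 1.25000.
Shorter side = 471 ÷ 1.25000 ≈ 376.800 → 376.8 mm.

376.8 mm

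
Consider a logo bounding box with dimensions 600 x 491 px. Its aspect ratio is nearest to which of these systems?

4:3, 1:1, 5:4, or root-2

5:4

Ratio = 600 / 491 ≈ 1.222.
Distances: 4:3 1.333 (Δ 0.111); 1:1 1.000 (Δ 0.222); 5:4 1.250 (Δ 0.028); root-2 1.414 (Δ 0.192).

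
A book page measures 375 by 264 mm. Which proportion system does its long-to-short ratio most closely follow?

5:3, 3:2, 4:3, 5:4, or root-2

375/264 ≈ 1.420. Nearest candidates are root-2 (1.414, off by 0.006) and 3:2 (1.500, off by 0.080).

root-2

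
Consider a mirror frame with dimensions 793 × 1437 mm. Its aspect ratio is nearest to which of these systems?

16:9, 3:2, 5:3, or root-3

16:9

Ratio = 1437 / 793 ≈ 1.812.
Distances: 16:9 1.778 (Δ 0.034); 3:2 1.500 (Δ 0.312); 5:3 1.667 (Δ 0.145); root-3 1.732 (Δ 0.080).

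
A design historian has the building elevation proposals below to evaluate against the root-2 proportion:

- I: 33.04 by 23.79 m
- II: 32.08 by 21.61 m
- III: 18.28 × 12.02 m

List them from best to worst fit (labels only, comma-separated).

I: 33.04/23.79 ≈ 1.389 → |1.389 − 1.414| = 0.025
II: 32.08/21.61 ≈ 1.484 → |1.484 − 1.414| = 0.070
III: 18.28/12.02 ≈ 1.521 → |1.521 − 1.414| = 0.107

I, II, III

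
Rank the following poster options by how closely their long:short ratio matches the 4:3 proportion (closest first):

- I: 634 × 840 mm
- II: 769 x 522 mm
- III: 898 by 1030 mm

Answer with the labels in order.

I: 840/634 ≈ 1.325 → |1.325 − 1.333| = 0.008
II: 769/522 ≈ 1.473 → |1.473 − 1.333| = 0.140
III: 1030/898 ≈ 1.147 → |1.147 − 1.333| = 0.186

I, II, III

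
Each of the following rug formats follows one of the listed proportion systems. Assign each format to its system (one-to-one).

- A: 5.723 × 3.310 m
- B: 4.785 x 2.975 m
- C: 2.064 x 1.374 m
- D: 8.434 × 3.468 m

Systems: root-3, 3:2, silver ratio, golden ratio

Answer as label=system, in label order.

A=root-3, B=golden ratio, C=3:2, D=silver ratio

Ratios: A ≈ 1.729; B ≈ 1.608; C ≈ 1.502; D ≈ 2.432.
Targets: root-3 ≈ 1.732; 3:2 ≈ 1.500; silver ratio ≈ 2.414; golden ratio ≈ 1.618.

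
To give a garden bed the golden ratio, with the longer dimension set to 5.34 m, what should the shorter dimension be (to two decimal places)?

golden ratio ≈ 1.61803.
Shorter side = 5.34 ÷ 1.61803 ≈ 3.3003 → 3.30 m.

3.30 m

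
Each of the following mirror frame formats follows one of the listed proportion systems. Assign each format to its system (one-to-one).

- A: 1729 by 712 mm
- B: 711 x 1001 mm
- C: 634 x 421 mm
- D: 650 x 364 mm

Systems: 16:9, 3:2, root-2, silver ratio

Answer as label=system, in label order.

A=silver ratio, B=root-2, C=3:2, D=16:9

Ratios: A ≈ 2.428; B ≈ 1.408; C ≈ 1.506; D ≈ 1.786.
Targets: 16:9 ≈ 1.778; 3:2 ≈ 1.500; root-2 ≈ 1.414; silver ratio ≈ 2.414.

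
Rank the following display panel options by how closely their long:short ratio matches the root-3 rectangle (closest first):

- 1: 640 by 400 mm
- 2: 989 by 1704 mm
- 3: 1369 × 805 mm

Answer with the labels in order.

1: 640/400 ≈ 1.600 → |1.600 − 1.732| = 0.132
2: 1704/989 ≈ 1.723 → |1.723 − 1.732| = 0.009
3: 1369/805 ≈ 1.701 → |1.701 − 1.732| = 0.031

2, 3, 1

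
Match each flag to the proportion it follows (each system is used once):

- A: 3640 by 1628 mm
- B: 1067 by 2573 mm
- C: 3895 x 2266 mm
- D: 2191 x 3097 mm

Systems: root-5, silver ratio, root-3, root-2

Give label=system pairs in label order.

A=root-5, B=silver ratio, C=root-3, D=root-2

Ratios: A ≈ 2.236; B ≈ 2.411; C ≈ 1.719; D ≈ 1.414.
Targets: root-5 ≈ 2.236; silver ratio ≈ 2.414; root-3 ≈ 1.732; root-2 ≈ 1.414.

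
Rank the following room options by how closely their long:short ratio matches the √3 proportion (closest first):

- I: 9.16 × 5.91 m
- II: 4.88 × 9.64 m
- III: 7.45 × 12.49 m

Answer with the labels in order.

III, I, II

I: 9.16/5.91 ≈ 1.550 → |1.550 − 1.732| = 0.182
II: 9.64/4.88 ≈ 1.975 → |1.975 − 1.732| = 0.243
III: 12.49/7.45 ≈ 1.677 → |1.677 − 1.732| = 0.055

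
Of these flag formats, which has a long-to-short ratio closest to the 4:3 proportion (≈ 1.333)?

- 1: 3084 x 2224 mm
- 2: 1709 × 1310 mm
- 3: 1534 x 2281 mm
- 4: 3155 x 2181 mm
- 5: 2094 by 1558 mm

5

Ratios (long/short): 1 ≈ 1.387; 2 ≈ 1.305; 3 ≈ 1.487; 4 ≈ 1.447; 5 ≈ 1.344.
4:3 ≈ 1.333; option 5 is nearest (Δ 0.011).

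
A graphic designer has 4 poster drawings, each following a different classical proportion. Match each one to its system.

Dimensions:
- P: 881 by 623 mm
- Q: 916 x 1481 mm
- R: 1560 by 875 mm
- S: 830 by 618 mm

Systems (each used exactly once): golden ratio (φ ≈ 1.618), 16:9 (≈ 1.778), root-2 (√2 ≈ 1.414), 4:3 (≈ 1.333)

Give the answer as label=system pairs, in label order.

P = 881/623 ≈ 1.414 → root-2 (1.414)
Q = 1481/916 ≈ 1.617 → golden ratio (1.618)
R = 1560/875 ≈ 1.783 → 16:9 (1.778)
S = 830/618 ≈ 1.343 → 4:3 (1.333)

P=root-2, Q=golden ratio, R=16:9, S=4:3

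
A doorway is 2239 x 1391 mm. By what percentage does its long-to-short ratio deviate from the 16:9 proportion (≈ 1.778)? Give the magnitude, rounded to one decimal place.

9.5%

Ratio = 2239 / 1391 ≈ 1.6096.
Ideal 16:9 ≈ 1.7778. |1.6096 − 1.7778| / 1.7778 ≈ 9.46% → 9.5%.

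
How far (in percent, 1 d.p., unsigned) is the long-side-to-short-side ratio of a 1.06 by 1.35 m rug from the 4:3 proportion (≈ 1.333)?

Ratio = 1.35 / 1.06 ≈ 1.2736.
Ideal 4:3 ≈ 1.3333. |1.2736 − 1.3333| / 1.3333 ≈ 4.48% → 4.5%.

4.5%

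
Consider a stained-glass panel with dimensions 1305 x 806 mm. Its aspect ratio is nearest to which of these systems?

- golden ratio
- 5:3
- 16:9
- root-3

golden ratio

1305/806 ≈ 1.619. Nearest candidates are golden ratio (1.618, off by 0.001) and 5:3 (1.667, off by 0.048).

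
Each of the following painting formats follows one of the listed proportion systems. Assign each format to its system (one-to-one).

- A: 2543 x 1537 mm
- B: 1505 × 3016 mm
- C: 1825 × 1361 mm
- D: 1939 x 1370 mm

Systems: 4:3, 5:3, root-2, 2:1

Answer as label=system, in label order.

A=5:3, B=2:1, C=4:3, D=root-2

A = 2543/1537 ≈ 1.655 → 5:3 (1.667)
B = 3016/1505 ≈ 2.004 → 2:1 (2.000)
C = 1825/1361 ≈ 1.341 → 4:3 (1.333)
D = 1939/1370 ≈ 1.415 → root-2 (1.414)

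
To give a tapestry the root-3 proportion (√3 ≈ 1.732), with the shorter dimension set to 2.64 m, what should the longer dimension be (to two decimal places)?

4.57 m

root-3 ≈ 1.73205.
Longer side = 2.64 × 1.73205 ≈ 4.5726 → 4.57 m.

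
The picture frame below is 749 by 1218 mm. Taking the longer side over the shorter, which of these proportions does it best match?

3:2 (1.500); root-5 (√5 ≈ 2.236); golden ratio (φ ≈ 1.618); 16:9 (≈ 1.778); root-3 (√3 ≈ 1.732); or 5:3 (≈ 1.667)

Ratio = 1218 / 749 ≈ 1.626.
Distances: 3:2 1.500 (Δ 0.126); root-5 2.236 (Δ 0.610); golden ratio 1.618 (Δ 0.008); 16:9 1.778 (Δ 0.152); root-3 1.732 (Δ 0.106); 5:3 1.667 (Δ 0.041).

golden ratio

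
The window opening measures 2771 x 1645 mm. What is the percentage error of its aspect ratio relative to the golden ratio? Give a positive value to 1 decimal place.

4.1%

Ratio = 2771 / 1645 ≈ 1.6845.
Ideal golden ratio ≈ 1.6180. |1.6845 − 1.6180| / 1.6180 ≈ 4.11% → 4.1%.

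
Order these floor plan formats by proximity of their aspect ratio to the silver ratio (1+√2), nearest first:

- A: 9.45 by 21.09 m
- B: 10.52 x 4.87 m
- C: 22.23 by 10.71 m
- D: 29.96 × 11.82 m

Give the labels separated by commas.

D, A, B, C

A: 21.09/9.45 ≈ 2.232 → |2.232 − 2.414| = 0.182
B: 10.52/4.87 ≈ 2.160 → |2.160 − 2.414| = 0.254
C: 22.23/10.71 ≈ 2.076 → |2.076 − 2.414| = 0.338
D: 29.96/11.82 ≈ 2.535 → |2.535 − 2.414| = 0.121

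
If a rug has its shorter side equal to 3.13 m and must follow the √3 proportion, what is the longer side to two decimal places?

root-3 ≈ 1.73205.
Longer side = 3.13 × 1.73205 ≈ 5.4213 → 5.42 m.

5.42 m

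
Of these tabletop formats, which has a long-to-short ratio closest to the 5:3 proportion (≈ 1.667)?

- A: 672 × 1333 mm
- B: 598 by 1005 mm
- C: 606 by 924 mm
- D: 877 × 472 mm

Ratios (long/short): A ≈ 1.984; B ≈ 1.681; C ≈ 1.525; D ≈ 1.858.
5:3 ≈ 1.667; option B is nearest (Δ 0.014).

B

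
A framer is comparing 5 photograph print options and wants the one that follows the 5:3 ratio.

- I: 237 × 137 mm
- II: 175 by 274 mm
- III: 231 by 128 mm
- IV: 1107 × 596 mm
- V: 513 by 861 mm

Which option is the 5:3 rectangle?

Ratios (long/short): I ≈ 1.730; II ≈ 1.566; III ≈ 1.805; IV ≈ 1.857; V ≈ 1.678.
5:3 ≈ 1.667; option V is nearest (Δ 0.011).

V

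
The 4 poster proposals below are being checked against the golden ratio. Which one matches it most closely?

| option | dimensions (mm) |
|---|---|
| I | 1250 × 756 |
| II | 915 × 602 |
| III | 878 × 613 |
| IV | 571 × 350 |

IV

Target golden ratio ≈ 1.618.
I: 1.653 (Δ0.035)  II: 1.520 (Δ0.098)  III: 1.432 (Δ0.186)  IV: 1.631 (Δ0.013)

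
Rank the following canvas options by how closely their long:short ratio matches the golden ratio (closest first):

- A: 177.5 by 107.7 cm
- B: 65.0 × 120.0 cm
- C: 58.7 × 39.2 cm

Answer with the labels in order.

A, C, B

A: 177.5/107.7 ≈ 1.648 → |1.648 − 1.618| = 0.030
B: 120.0/65.0 ≈ 1.846 → |1.846 − 1.618| = 0.228
C: 58.7/39.2 ≈ 1.497 → |1.497 − 1.618| = 0.121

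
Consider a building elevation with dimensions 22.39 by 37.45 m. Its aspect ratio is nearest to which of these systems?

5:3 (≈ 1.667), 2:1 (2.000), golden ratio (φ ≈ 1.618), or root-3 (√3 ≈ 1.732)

37.45/22.39 ≈ 1.673. Nearest candidates are 5:3 (1.667, off by 0.006) and golden ratio (1.618, off by 0.055).

5:3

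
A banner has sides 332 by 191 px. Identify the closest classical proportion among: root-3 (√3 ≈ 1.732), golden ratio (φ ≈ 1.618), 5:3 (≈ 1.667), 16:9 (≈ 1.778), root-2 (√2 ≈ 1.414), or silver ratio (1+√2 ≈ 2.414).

root-3

Ratio = 332 / 191 ≈ 1.738.
Distances: root-3 1.732 (Δ 0.006); golden ratio 1.618 (Δ 0.120); 5:3 1.667 (Δ 0.071); 16:9 1.778 (Δ 0.040); root-2 1.414 (Δ 0.324); silver ratio 2.414 (Δ 0.676).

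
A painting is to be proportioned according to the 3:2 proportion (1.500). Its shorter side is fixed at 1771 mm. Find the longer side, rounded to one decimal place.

2656.5 mm

3:2 = 1.50000.
Longer side = 1771 × 1.50000 ≈ 2656.500 → 2656.5 mm.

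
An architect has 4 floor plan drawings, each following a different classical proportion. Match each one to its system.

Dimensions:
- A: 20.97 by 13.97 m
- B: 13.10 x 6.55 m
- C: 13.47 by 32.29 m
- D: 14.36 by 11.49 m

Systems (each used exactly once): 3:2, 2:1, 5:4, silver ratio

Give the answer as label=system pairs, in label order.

A=3:2, B=2:1, C=silver ratio, D=5:4

A = 20.97/13.97 ≈ 1.501 → 3:2 (1.500)
B = 13.10/6.55 ≈ 2.000 → 2:1 (2.000)
C = 32.29/13.47 ≈ 2.397 → silver ratio (2.414)
D = 14.36/11.49 ≈ 1.250 → 5:4 (1.250)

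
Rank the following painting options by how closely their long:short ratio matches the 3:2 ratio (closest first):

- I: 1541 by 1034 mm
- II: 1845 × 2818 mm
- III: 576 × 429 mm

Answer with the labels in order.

Ratios: I = 1541 / 1034 ≈ 1.490; II = 2818 / 1845 ≈ 1.527; III = 576 / 429 ≈ 1.343.
|Δ from 1.500|: I 0.010; II 0.027; III 0.157.

I, II, III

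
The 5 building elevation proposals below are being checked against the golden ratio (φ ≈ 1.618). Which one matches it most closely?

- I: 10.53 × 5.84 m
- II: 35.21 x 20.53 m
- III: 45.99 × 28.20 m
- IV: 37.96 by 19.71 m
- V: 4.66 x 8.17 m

Ratios (long/short): I ≈ 1.803; II ≈ 1.715; III ≈ 1.631; IV ≈ 1.926; V ≈ 1.753.
golden ratio ≈ 1.618; option III is nearest (Δ 0.013).

III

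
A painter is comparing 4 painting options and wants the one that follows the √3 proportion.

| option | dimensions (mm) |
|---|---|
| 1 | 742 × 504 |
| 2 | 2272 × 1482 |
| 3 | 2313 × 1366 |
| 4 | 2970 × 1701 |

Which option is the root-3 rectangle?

4

Ratios (long/short): 1 ≈ 1.472; 2 ≈ 1.533; 3 ≈ 1.693; 4 ≈ 1.746.
root-3 ≈ 1.732; option 4 is nearest (Δ 0.014).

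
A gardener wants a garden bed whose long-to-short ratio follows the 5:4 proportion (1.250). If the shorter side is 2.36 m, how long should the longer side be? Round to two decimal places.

5:4 = 1.25000.
Longer side = 2.36 × 1.25000 ≈ 2.9500 → 2.95 m.

2.95 m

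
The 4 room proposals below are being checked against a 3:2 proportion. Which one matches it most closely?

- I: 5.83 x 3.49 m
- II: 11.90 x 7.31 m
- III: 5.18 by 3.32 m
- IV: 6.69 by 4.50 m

Ratios (long/short): I ≈ 1.670; II ≈ 1.628; III ≈ 1.560; IV ≈ 1.487.
3:2 ≈ 1.500; option IV is nearest (Δ 0.013).

IV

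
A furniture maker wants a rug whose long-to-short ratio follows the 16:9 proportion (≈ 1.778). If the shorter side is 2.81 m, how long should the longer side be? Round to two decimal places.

16:9 ≈ 1.77778.
Longer side = 2.81 × 1.77778 ≈ 4.9956 → 5.00 m.

5.00 m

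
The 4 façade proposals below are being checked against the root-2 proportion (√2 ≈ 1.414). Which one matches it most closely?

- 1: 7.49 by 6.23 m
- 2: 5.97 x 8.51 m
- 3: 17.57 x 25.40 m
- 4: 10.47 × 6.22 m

2

Ratios (long/short): 1 ≈ 1.202; 2 ≈ 1.425; 3 ≈ 1.446; 4 ≈ 1.683.
root-2 ≈ 1.414; option 2 is nearest (Δ 0.011).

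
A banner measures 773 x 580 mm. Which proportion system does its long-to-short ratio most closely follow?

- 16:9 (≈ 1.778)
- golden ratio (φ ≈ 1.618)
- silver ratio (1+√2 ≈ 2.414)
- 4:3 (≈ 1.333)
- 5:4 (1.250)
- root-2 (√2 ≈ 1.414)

4:3

773/580 ≈ 1.333. Nearest candidates are 4:3 (1.333, off by 0.000) and root-2 (1.414, off by 0.081).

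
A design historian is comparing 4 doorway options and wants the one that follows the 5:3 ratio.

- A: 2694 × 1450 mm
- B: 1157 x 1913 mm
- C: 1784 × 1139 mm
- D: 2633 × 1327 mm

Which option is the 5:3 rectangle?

B

Target 5:3 ≈ 1.667.
A: 1.858 (Δ0.191)  B: 1.653 (Δ0.014)  C: 1.566 (Δ0.101)  D: 1.984 (Δ0.317)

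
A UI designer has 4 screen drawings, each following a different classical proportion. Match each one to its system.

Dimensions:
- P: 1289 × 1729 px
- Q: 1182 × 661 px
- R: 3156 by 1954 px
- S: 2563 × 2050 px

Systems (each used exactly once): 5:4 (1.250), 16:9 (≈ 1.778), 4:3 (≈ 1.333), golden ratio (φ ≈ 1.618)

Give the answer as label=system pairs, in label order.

P=4:3, Q=16:9, R=golden ratio, S=5:4

Ratios: P ≈ 1.341; Q ≈ 1.788; R ≈ 1.615; S ≈ 1.250.
Targets: 5:4 ≈ 1.250; 16:9 ≈ 1.778; 4:3 ≈ 1.333; golden ratio ≈ 1.618.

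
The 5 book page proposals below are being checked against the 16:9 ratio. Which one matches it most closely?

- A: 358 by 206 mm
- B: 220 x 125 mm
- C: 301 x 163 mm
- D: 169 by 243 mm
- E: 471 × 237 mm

B

Ratios (long/short): A ≈ 1.738; B ≈ 1.760; C ≈ 1.847; D ≈ 1.438; E ≈ 1.987.
16:9 ≈ 1.778; option B is nearest (Δ 0.018).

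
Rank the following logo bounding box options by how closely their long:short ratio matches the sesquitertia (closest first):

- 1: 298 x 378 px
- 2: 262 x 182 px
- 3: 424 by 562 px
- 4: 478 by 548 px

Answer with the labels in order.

3, 1, 2, 4

1: 378/298 ≈ 1.268 → |1.268 − 1.333| = 0.065
2: 262/182 ≈ 1.440 → |1.440 − 1.333| = 0.107
3: 562/424 ≈ 1.325 → |1.325 − 1.333| = 0.008
4: 548/478 ≈ 1.146 → |1.146 − 1.333| = 0.187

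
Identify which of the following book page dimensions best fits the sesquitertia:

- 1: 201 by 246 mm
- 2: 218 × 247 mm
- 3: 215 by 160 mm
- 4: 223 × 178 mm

Target 4:3 ≈ 1.333.
1: 1.224 (Δ0.109)  2: 1.133 (Δ0.200)  3: 1.344 (Δ0.011)  4: 1.253 (Δ0.080)

3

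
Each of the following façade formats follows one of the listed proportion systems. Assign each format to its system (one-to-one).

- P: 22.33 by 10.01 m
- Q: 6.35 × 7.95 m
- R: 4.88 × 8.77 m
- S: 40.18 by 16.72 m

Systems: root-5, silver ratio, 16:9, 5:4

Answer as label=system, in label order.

P=root-5, Q=5:4, R=16:9, S=silver ratio

Ratios: P ≈ 2.231; Q ≈ 1.252; R ≈ 1.797; S ≈ 2.403.
Targets: root-5 ≈ 2.236; silver ratio ≈ 2.414; 16:9 ≈ 1.778; 5:4 ≈ 1.250.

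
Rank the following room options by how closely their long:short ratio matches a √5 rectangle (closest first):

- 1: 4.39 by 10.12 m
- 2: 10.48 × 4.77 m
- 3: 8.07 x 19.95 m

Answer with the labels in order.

Ratios: 1 = 10.12 / 4.39 ≈ 2.305; 2 = 10.48 / 4.77 ≈ 2.197; 3 = 19.95 / 8.07 ≈ 2.472.
|Δ from 2.236|: 1 0.069; 2 0.039; 3 0.236.

2, 1, 3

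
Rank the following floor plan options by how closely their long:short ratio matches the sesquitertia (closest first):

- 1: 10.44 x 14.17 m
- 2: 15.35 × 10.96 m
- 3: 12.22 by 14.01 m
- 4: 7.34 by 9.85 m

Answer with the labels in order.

1: 14.17/10.44 ≈ 1.357 → |1.357 − 1.333| = 0.024
2: 15.35/10.96 ≈ 1.401 → |1.401 − 1.333| = 0.068
3: 14.01/12.22 ≈ 1.146 → |1.146 − 1.333| = 0.187
4: 9.85/7.34 ≈ 1.342 → |1.342 − 1.333| = 0.009

4, 1, 2, 3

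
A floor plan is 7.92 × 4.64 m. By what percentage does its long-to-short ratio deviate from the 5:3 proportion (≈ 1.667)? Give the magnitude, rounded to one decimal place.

2.4%

Ratio = 7.92 / 4.64 ≈ 1.7069.
Ideal 5:3 ≈ 1.6667. |1.7069 − 1.6667| / 1.6667 ≈ 2.41% → 2.4%.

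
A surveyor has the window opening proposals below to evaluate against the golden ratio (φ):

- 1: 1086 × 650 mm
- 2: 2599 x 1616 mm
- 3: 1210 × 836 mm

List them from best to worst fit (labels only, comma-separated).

2, 1, 3

1: 1086/650 ≈ 1.671 → |1.671 − 1.618| = 0.053
2: 2599/1616 ≈ 1.608 → |1.608 − 1.618| = 0.010
3: 1210/836 ≈ 1.447 → |1.447 − 1.618| = 0.171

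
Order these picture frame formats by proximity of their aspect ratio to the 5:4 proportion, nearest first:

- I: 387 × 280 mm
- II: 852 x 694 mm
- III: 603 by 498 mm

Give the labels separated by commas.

II, III, I

I: 387/280 ≈ 1.382 → |1.382 − 1.250| = 0.132
II: 852/694 ≈ 1.228 → |1.228 − 1.250| = 0.022
III: 603/498 ≈ 1.211 → |1.211 − 1.250| = 0.039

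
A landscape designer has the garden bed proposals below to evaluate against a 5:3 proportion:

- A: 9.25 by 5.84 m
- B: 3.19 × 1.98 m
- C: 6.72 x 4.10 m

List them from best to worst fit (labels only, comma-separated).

C, B, A

A: 9.25/5.84 ≈ 1.584 → |1.584 − 1.667| = 0.083
B: 3.19/1.98 ≈ 1.611 → |1.611 − 1.667| = 0.056
C: 6.72/4.10 ≈ 1.639 → |1.639 − 1.667| = 0.028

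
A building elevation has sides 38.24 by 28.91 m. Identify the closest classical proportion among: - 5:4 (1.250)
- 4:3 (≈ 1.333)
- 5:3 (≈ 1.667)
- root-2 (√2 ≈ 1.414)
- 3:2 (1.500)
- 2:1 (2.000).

Ratio = 38.24 / 28.91 ≈ 1.323.
Distances: 5:4 1.250 (Δ 0.073); 4:3 1.333 (Δ 0.010); 5:3 1.667 (Δ 0.344); root-2 1.414 (Δ 0.091); 3:2 1.500 (Δ 0.177); 2:1 2.000 (Δ 0.677).

4:3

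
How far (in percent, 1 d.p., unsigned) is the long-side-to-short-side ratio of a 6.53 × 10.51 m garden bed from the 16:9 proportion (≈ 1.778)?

9.5%

Ratio = 10.51 / 6.53 ≈ 1.6095.
Ideal 16:9 ≈ 1.7778. |1.6095 − 1.7778| / 1.7778 ≈ 9.47% → 9.5%.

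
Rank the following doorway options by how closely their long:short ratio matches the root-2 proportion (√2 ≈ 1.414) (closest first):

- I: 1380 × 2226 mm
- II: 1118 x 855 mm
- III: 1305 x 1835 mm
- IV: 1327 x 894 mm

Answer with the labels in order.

I: 2226/1380 ≈ 1.613 → |1.613 − 1.414| = 0.199
II: 1118/855 ≈ 1.308 → |1.308 − 1.414| = 0.106
III: 1835/1305 ≈ 1.406 → |1.406 − 1.414| = 0.008
IV: 1327/894 ≈ 1.484 → |1.484 − 1.414| = 0.070

III, IV, II, I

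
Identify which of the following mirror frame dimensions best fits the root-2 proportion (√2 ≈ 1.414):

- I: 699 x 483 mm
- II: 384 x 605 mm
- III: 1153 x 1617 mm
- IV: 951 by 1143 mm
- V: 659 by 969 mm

Ratios (long/short): I ≈ 1.447; II ≈ 1.576; III ≈ 1.402; IV ≈ 1.202; V ≈ 1.470.
root-2 ≈ 1.414; option III is nearest (Δ 0.012).

III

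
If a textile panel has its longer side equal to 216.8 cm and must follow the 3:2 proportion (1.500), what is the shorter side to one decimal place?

3:2 = 1.50000.
Shorter side = 216.8 ÷ 1.50000 ≈ 144.533 → 144.5 cm.

144.5 cm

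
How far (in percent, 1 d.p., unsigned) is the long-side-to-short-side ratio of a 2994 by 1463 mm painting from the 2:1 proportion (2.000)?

2.3%

Ratio = 2994 / 1463 ≈ 2.0465.
Ideal 2:1 = 2.0000. |2.0465 − 2.0000| / 2.0000 ≈ 2.32% → 2.3%.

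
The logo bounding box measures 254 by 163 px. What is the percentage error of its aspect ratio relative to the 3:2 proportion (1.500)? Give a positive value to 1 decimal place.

Ratio = 254 / 163 ≈ 1.5583.
Ideal 3:2 = 1.5000. |1.5583 − 1.5000| / 1.5000 ≈ 3.89% → 3.9%.

3.9%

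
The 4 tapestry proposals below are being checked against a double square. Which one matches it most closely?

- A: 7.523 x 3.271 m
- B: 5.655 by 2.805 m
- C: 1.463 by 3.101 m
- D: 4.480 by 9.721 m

Target 2:1 ≈ 2.000.
A: 2.300 (Δ0.300)  B: 2.016 (Δ0.016)  C: 2.120 (Δ0.120)  D: 2.170 (Δ0.170)

B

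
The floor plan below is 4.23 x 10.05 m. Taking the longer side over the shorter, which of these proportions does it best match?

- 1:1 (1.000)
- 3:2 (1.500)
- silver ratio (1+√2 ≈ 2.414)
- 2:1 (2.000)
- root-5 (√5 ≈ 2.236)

10.05/4.23 ≈ 2.376. Nearest candidates are silver ratio (2.414, off by 0.038) and root-5 (2.236, off by 0.140).

silver ratio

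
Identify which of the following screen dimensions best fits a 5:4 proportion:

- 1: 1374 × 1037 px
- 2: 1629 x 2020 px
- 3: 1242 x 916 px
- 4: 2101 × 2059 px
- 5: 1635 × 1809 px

2

Ratios (long/short): 1 ≈ 1.325; 2 ≈ 1.240; 3 ≈ 1.356; 4 ≈ 1.020; 5 ≈ 1.106.
5:4 ≈ 1.250; option 2 is nearest (Δ 0.010).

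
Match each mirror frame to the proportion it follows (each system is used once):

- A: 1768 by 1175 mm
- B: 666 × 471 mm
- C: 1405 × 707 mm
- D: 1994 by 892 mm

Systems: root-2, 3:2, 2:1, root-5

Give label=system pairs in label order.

Ratios: A ≈ 1.505; B ≈ 1.414; C ≈ 1.987; D ≈ 2.235.
Targets: root-2 ≈ 1.414; 3:2 ≈ 1.500; 2:1 ≈ 2.000; root-5 ≈ 2.236.

A=3:2, B=root-2, C=2:1, D=root-5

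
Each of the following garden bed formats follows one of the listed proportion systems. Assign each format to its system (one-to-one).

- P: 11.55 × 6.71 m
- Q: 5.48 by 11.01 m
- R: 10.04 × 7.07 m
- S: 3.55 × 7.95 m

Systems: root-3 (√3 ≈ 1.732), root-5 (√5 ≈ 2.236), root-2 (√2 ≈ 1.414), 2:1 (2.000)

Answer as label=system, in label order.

Ratios: P ≈ 1.721; Q ≈ 2.009; R ≈ 1.420; S ≈ 2.239.
Targets: root-3 ≈ 1.732; root-5 ≈ 2.236; root-2 ≈ 1.414; 2:1 ≈ 2.000.

P=root-3, Q=2:1, R=root-2, S=root-5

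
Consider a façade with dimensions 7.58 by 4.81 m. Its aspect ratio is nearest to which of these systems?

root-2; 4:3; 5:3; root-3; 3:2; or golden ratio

golden ratio

Ratio = 7.58 / 4.81 ≈ 1.576.
Distances: root-2 1.414 (Δ 0.162); 4:3 1.333 (Δ 0.243); 5:3 1.667 (Δ 0.091); root-3 1.732 (Δ 0.156); 3:2 1.500 (Δ 0.076); golden ratio 1.618 (Δ 0.042).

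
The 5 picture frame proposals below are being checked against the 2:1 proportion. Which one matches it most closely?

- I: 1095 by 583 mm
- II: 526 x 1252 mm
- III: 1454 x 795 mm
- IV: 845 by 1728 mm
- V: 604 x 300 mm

Ratios (long/short): I ≈ 1.878; II ≈ 2.380; III ≈ 1.829; IV ≈ 2.045; V ≈ 2.013.
2:1 ≈ 2.000; option V is nearest (Δ 0.013).

V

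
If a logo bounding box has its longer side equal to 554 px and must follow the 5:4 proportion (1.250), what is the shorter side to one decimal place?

443.2 px

5:4 = 1.25000.
Shorter side = 554 ÷ 1.25000 ≈ 443.200 → 443.2 px.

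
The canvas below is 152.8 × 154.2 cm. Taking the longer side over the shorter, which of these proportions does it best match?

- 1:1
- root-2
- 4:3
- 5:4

1:1

154.2/152.8 ≈ 1.009. Nearest candidates are 1:1 (1.000, off by 0.009) and 5:4 (1.250, off by 0.241).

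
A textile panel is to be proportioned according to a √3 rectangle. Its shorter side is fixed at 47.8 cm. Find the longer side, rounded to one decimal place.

82.8 cm

root-3 ≈ 1.73205.
Longer side = 47.8 × 1.73205 ≈ 82.792 → 82.8 cm.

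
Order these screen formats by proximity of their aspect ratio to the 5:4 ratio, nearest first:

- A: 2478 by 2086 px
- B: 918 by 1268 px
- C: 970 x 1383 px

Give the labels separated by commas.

A: 2478/2086 ≈ 1.188 → |1.188 − 1.250| = 0.062
B: 1268/918 ≈ 1.381 → |1.381 − 1.250| = 0.131
C: 1383/970 ≈ 1.426 → |1.426 − 1.250| = 0.176

A, B, C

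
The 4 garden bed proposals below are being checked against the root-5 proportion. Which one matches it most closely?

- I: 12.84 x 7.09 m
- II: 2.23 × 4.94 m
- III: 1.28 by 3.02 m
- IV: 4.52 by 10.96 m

Ratios (long/short): I ≈ 1.811; II ≈ 2.215; III ≈ 2.359; IV ≈ 2.425.
root-5 ≈ 2.236; option II is nearest (Δ 0.021).

II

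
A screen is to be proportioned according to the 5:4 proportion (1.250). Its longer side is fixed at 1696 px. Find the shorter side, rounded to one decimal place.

5:4 = 1.25000.
Shorter side = 1696 ÷ 1.25000 ≈ 1356.800 → 1356.8 px.

1356.8 px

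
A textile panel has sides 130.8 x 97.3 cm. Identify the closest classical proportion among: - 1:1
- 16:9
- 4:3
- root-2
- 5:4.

Ratio = 130.8 / 97.3 ≈ 1.344.
Distances: 1:1 1.000 (Δ 0.344); 16:9 1.778 (Δ 0.434); 4:3 1.333 (Δ 0.011); root-2 1.414 (Δ 0.070); 5:4 1.250 (Δ 0.094).

4:3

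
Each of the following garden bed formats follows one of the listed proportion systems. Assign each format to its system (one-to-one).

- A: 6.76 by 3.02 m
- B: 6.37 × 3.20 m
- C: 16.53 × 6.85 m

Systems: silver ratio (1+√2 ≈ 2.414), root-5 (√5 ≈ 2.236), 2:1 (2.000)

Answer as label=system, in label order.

A=root-5, B=2:1, C=silver ratio

Ratios: A ≈ 2.238; B ≈ 1.991; C ≈ 2.413.
Targets: silver ratio ≈ 2.414; root-5 ≈ 2.236; 2:1 ≈ 2.000.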